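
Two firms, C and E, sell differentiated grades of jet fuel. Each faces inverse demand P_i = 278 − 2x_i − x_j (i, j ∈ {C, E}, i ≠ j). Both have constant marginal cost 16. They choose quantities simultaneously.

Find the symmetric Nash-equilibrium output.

Firm C's profit: π = x_C(278 − 2x_C − x_E) − 16x_C.
∂π/∂x_C = 262 − 4x_C − x_E = 0 ⇒ x_C = 65.5 − 0.25x_E.
By symmetry x_E = x_C; substituting into the reaction function, 1.25x_C = 65.5 and x_C = 52.4.

52.4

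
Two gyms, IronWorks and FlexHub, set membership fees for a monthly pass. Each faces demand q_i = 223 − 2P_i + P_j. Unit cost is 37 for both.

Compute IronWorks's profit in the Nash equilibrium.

IronWorks's profit: π = (P_{IronWorks} − 37)(223 − 2P_{IronWorks} + P_{FlexHub}).
∂π/∂P_{IronWorks} = 297 − 4P_{IronWorks} + P_{FlexHub} = 0 ⇒ P_{IronWorks} = 74.25 + 0.25P_{FlexHub}.
By symmetry P_{FlexHub} = P_{IronWorks}; substituting into the reaction function, 0.75P_{IronWorks} = 74.25 and P_{IronWorks} = 99.
q_{IronWorks} = 223 − 2·99 + 99 = 124.
Profit = (99 − 37)·124 = 7688.

7688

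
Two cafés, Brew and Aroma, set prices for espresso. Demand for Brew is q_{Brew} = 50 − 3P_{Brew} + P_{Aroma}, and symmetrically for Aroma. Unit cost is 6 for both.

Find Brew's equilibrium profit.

Brew's profit: π = (P_{Brew} − 6)(50 − 3P_{Brew} + P_{Aroma}).
∂π/∂P_{Brew} = 68 − 6P_{Brew} + P_{Aroma} = 0 ⇒ P_{Brew} = 34/3 + (1/6)P_{Aroma}.
By symmetry P_{Aroma} = P_{Brew}; substituting into the reaction function, (5/6)P_{Brew} = 34/3 and P_{Brew} = 13.6.
q_{Brew} = 50 − 3·13.6 + 13.6 = 22.8.
Profit = (13.6 − 6)·22.8 = 173.28.

173.28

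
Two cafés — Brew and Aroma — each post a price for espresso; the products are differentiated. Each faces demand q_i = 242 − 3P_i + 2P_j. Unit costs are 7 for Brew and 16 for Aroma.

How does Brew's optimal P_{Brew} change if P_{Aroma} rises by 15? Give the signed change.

5

Brew's profit: π = (P_{Brew} − 7)(242 − 3P_{Brew} + 2P_{Aroma}).
∂π/∂P_{Brew} = 263 − 6P_{Brew} + 2P_{Aroma} = 0 ⇒ P_{Brew} = 263/6 + (1/3)P_{Aroma}.
The reaction-function slope is 1/3, so a 15-unit rise in P_{Aroma} moves P_{Brew} by 1/3 × 15 = 5. Brew's best response rises — the actions are strategic complements.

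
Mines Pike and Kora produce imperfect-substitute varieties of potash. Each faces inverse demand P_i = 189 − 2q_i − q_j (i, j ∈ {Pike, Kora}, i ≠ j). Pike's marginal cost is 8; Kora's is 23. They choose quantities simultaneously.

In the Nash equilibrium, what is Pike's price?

Mine Pike's profit: π = q_{Pike}(189 − 2q_{Pike} − q_{Kora}) − 8q_{Pike}.
∂π/∂q_{Pike} = 181 − 4q_{Pike} − q_{Kora} = 0 ⇒ q_{Pike} = 45.25 − 0.25q_{Kora}.
Similarly q_{Kora} = 41.5 − 0.25q_{Pike}.
Solving the two reaction functions simultaneously: (1 − (−0.25)(−0.25))q_{Pike} = 45.25 − 0.25·41.5, so 0.9375q_{Pike} = 34.875 and q_{Pike} = 37.2.
Then q_{Kora} = 41.5 − 0.25·37.2 = 32.2.
P_{Pike} = 189 − 2·37.2 − 32.2 = 82.4.

82.4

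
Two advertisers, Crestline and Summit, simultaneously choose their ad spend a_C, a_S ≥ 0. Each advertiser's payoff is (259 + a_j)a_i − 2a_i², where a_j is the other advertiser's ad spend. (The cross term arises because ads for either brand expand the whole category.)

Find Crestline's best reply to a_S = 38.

Crestline's payoff is (259 + a_S)a_C − 2a_C².
∂π/∂a_C = 259 + a_S − 4a_C = 0, so a_C = 64.75 + 0.25a_S.
At a_S = 38: a_C = 64.75 + 0.25·38 = 74.25.

74.25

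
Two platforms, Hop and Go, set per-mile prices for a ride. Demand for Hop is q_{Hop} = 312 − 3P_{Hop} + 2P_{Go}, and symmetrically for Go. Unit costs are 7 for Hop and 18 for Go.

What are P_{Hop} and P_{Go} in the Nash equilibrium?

85.3125, 89.4375

Hop's profit: π = (P_{Hop} − 7)(312 − 3P_{Hop} + 2P_{Go}).
∂π/∂P_{Hop} = 333 − 6P_{Hop} + 2P_{Go} = 0 ⇒ P_{Hop} = 55.5 + (1/3)P_{Go}.
Similarly P_{Go} = 61 + (1/3)P_{Hop}.
Substituting the second reaction function into the first: P_{Hop} = 55.5 + (1/3)(61 + (1/3)P_{Hop}), which gives (8/9)P_{Hop} = 455/6 ⇒ P_{Hop} = 85.3125.
Then P_{Go} = 61 + (1/3)·85.3125 = 89.4375.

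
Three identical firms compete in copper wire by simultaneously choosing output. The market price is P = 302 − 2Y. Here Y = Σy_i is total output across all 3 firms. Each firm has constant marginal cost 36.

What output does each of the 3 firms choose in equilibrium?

33.25

A representative firm's profit is π_i = y_i(302 − 2Y) − 36y_i, with Y = y_i + Σ_{j≠i} y_j.
First-order condition: 266 − 4y_i − 2Σ_{j≠i} y_j = 0.
Imposing symmetry (y_j = y for all j) turns Σ_{j≠i} y_j into 2y, so 266 = 8y and y = 33.25.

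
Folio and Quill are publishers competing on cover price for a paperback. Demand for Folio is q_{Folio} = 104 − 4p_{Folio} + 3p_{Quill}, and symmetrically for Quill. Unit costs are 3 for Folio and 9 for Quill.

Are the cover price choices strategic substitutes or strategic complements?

strategic complements

Folio's profit: π = (p_{Folio} − 3)(104 − 4p_{Folio} + 3p_{Quill}).
∂π/∂p_{Folio} = 116 − 8p_{Folio} + 3p_{Quill} = 0 ⇒ p_{Folio} = 14.5 + 0.375p_{Quill}.
The best-response slope dp_{Folio}/dp_{Quill} = 0.375 > 0: the reaction function is upward-sloping, so the choices are strategic complements.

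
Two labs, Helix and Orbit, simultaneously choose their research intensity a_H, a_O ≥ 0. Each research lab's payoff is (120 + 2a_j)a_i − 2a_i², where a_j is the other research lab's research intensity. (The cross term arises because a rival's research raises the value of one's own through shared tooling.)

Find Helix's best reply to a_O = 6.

33

Helix's payoff is (120 + 2a_O)a_H − 2a_H².
∂π/∂a_H = 120 + 2a_O − 4a_H = 0, so a_H = 30 + 0.5a_O.
At a_O = 6: a_H = 30 + 0.5·6 = 33.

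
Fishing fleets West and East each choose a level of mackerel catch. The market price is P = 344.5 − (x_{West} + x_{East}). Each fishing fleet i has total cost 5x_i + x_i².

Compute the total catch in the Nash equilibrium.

135.8

Fishing fleet West's profit: π = x_{West}(344.5 − (x_{West} + x_{East})) − 5x_{West} − x_{West}².
∂π/∂x_{West} = 339.5 − 4x_{West} − x_{East} = 0, so x_{West} = 84.875 − 0.25x_{East}.
Setting x_{West} = x_{East} in the reaction function: x_{West} = 84.875 − 0.25x_{West}, so x_{West} = 84.875 / 1.25 = 67.9.
Total catch: 67.9 + 67.9 = 135.8.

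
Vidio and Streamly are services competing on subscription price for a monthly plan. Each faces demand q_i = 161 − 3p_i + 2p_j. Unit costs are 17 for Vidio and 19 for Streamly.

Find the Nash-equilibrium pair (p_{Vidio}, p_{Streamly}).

Vidio's profit: π = (p_{Vidio} − 17)(161 − 3p_{Vidio} + 2p_{Streamly}).
∂π/∂p_{Vidio} = 212 − 6p_{Vidio} + 2p_{Streamly} = 0 ⇒ p_{Vidio} = 106/3 + (1/3)p_{Streamly}.
Similarly p_{Streamly} = 109/3 + (1/3)p_{Vidio}.
Solving the two reaction functions simultaneously: (1 − (1/3)(1/3))p_{Vidio} = 106/3 + (1/3)·(109/3), so (8/9)p_{Vidio} = 427/9 and p_{Vidio} = 53.375.
Then p_{Streamly} = 109/3 + (1/3)·53.375 = 54.125.

53.375, 54.125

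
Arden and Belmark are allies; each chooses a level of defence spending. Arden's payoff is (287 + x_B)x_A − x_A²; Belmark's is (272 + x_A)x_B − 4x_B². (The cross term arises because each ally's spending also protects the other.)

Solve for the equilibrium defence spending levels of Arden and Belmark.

Expanding Arden's payoff: 287x_A + x_Bx_A − x_A².
∂π/∂x_A = 287 + x_B − 2x_A = 0, so x_A = 143.5 + 0.5x_B.
Likewise for Belmark: x_B = 34 + 0.125x_A.
Substituting the second reaction function into the first: x_A = 143.5 + 0.5(34 + 0.125x_A), which gives 0.9375x_A = 160.5 ⇒ x_A = 171.2.
Then x_B = 34 + 0.125·171.2 = 55.4.

171.2, 55.4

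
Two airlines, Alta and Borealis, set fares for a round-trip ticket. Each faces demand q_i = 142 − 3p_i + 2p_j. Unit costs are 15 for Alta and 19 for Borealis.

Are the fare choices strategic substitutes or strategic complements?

strategic complements

Alta's profit: π = (p_{Alta} − 15)(142 − 3p_{Alta} + 2p_{Borealis}).
∂π/∂p_{Alta} = 187 − 6p_{Alta} + 2p_{Borealis} = 0 ⇒ p_{Alta} = 187/6 + (1/3)p_{Borealis}.
The best-response slope dp_{Alta}/dp_{Borealis} = 1/3 > 0: the reaction function is upward-sloping, so the choices are strategic complements.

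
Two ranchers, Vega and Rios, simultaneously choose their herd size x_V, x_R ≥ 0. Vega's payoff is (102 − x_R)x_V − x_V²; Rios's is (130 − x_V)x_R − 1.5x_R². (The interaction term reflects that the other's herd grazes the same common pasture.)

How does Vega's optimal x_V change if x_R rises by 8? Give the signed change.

-4

Expanding Vega's payoff: 102x_V − x_Rx_V − x_V².
∂π/∂x_V = 102 − x_R − 2x_V = 0, so x_V = 51 − 0.5x_R.
The reaction-function slope is −0.5, so an 8-unit rise in x_R moves x_V by −0.5 × 8 = −4. Vega's best response falls — the actions are strategic substitutes.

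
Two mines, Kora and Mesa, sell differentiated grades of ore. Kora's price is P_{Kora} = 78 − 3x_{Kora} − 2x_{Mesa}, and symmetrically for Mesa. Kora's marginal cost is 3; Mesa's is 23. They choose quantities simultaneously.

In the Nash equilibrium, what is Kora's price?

Mine Kora's profit: π = x_{Kora}(78 − 3x_{Kora} − 2x_{Mesa}) − 3x_{Kora}.
∂π/∂x_{Kora} = 75 − 6x_{Kora} − 2x_{Mesa} = 0 ⇒ x_{Kora} = 12.5 − (1/3)x_{Mesa}.
Similarly x_{Mesa} = 55/6 − (1/3)x_{Kora}.
Substituting the second reaction function into the first: x_{Kora} = 12.5 − (1/3)(55/6 − (1/3)x_{Kora}), which gives (8/9)x_{Kora} = 85/9 ⇒ x_{Kora} = 10.625.
Then x_{Mesa} = 55/6 − (1/3)·10.625 = 5.625.
P_{Kora} = 78 − 3·10.625 − 2·5.625 = 34.875.

34.875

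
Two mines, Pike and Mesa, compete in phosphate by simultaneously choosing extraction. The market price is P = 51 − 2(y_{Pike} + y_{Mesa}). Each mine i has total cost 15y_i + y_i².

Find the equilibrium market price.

Mine Pike's profit: π = y_{Pike}(51 − 2(y_{Pike} + y_{Mesa})) − 15y_{Pike} − y_{Pike}².
∂π/∂y_{Pike} = 36 − 6y_{Pike} − 2y_{Mesa} = 0, so y_{Pike} = 6 − (1/3)y_{Mesa}.
By symmetry y_{Mesa} = y_{Pike}; substituting into the reaction function, (4/3)y_{Pike} = 6 and y_{Pike} = 4.5.
Equilibrium price: P = 51 − 2·9 = 33.

33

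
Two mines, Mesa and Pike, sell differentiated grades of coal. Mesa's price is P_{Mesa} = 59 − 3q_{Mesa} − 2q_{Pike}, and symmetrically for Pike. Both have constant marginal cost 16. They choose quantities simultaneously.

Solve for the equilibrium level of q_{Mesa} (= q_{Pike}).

Mine Mesa's profit: π = q_{Mesa}(59 − 3q_{Mesa} − 2q_{Pike}) − 16q_{Mesa}.
∂π/∂q_{Mesa} = 43 − 6q_{Mesa} − 2q_{Pike} = 0 ⇒ q_{Mesa} = 43/6 − (1/3)q_{Pike}.
By symmetry q_{Pike} = q_{Mesa}; substituting into the reaction function, (4/3)q_{Mesa} = 43/6 and q_{Mesa} = 5.375.

5.375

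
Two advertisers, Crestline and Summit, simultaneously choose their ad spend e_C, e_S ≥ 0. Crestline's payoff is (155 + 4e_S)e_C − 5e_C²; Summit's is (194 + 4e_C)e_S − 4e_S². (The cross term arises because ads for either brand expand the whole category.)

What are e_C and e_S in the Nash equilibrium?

Expanding Crestline's payoff: 155e_C + 4e_Se_C − 5e_C².
∂π/∂e_C = 155 + 4e_S − 10e_C = 0, so e_C = 15.5 + 0.4e_S.
Likewise for Summit: e_S = 24.25 + 0.5e_C.
Plugging e_S into Crestline's best response: e_C = 15.5 + 0.4(24.25 + 0.5e_C) ⇒ 0.8e_C = 25.2, so e_C = 31.5.
Then e_S = 24.25 + 0.5·31.5 = 40.

31.5, 40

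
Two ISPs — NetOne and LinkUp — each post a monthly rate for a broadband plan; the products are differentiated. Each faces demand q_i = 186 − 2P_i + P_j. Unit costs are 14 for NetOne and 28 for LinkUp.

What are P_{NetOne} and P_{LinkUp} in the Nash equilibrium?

73.2, 78.8

NetOne's profit: π = (P_{NetOne} − 14)(186 − 2P_{NetOne} + P_{LinkUp}).
∂π/∂P_{NetOne} = 214 − 4P_{NetOne} + P_{LinkUp} = 0 ⇒ P_{NetOne} = 53.5 + 0.25P_{LinkUp}.
Similarly P_{LinkUp} = 60.5 + 0.25P_{NetOne}.
Solving the two reaction functions simultaneously: (1 − (0.25)(0.25))P_{NetOne} = 53.5 + 0.25·60.5, so 0.9375P_{NetOne} = 68.625 and P_{NetOne} = 73.2.
Then P_{LinkUp} = 60.5 + 0.25·73.2 = 78.8.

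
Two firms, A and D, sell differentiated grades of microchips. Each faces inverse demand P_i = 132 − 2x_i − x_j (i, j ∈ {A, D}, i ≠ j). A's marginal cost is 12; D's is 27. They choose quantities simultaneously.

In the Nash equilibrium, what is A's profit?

1250

Firm A's profit: π = x_A(132 − 2x_A − x_D) − 12x_A.
∂π/∂x_A = 120 − 4x_A − x_D = 0 ⇒ x_A = 30 − 0.25x_D.
Similarly x_D = 26.25 − 0.25x_A.
Solving the two reaction functions simultaneously: (1 − (−0.25)(−0.25))x_A = 30 − 0.25·26.25, so 0.9375x_A = 23.4375 and x_A = 25.
Then x_D = 26.25 − 0.25·25 = 20.
P_A = 132 − 2·25 − 20 = 62.
Profit = (62 − 12)·25 = 1250.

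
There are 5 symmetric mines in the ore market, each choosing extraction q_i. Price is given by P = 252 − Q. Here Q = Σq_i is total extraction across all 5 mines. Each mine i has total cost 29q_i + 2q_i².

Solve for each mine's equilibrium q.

A representative mine's profit is π_i = q_i(252 − Q) − 29q_i − 2q_i², with Q = q_i + Σ_{j≠i} q_j.
First-order condition: 223 − 6q_i − Σ_{j≠i} q_j = 0.
In a symmetric equilibrium every mine chooses the same q, so Σ_{j≠i} q_j = 4q. The condition becomes 223 − 10q = 0, giving q = 223/10 = 22.3.

22.3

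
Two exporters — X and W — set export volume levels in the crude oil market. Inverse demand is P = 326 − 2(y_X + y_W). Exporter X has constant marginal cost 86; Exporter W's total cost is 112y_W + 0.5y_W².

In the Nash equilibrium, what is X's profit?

Exporter X's profit: π = y_X(326 − 2(y_X + y_W)) − 86y_X.
∂π/∂y_X = 240 − 4y_X − 2y_W = 0, so y_X = 60 − 0.5y_W.
For W: ∂π/∂y_W = 214 − 5y_W − 2y_X = 0 ⇒ y_W = 42.8 − 0.4y_X.
Substituting the second reaction function into the first: y_X = 60 − 0.5(42.8 − 0.4y_X), which gives 0.8y_X = 38.6 ⇒ y_X = 48.25.
Then y_W = 42.8 − 0.4·48.25 = 23.5.
Price P = 326 − 2·71.75 = 182.5.
X's profit: (182.5 − 86)·48.25 = 4656.125.

4656.125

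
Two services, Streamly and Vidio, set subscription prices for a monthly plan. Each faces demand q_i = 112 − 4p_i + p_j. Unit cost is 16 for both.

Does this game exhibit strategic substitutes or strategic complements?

Streamly's profit: π = (p_{Streamly} − 16)(112 − 4p_{Streamly} + p_{Vidio}).
∂π/∂p_{Streamly} = 176 − 8p_{Streamly} + p_{Vidio} = 0 ⇒ p_{Streamly} = 22 + 0.125p_{Vidio}.
The best-response slope dp_{Streamly}/dp_{Vidio} = 0.125 > 0: the reaction function is upward-sloping, so the choices are strategic complements.

strategic complements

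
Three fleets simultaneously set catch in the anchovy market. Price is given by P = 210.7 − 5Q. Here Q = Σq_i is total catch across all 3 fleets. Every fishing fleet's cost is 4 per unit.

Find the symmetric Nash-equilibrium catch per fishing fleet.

10.335

A representative fishing fleet's profit is π_i = q_i(210.7 − 5Q) − 4q_i, with Q = q_i + Σ_{j≠i} q_j.
First-order condition: 206.7 − 10q_i − 5Σ_{j≠i} q_j = 0.
With identical fishing fleets, set every q_j = q: then 206.7 − 10q − 10q = 0, i.e. q = 206.7/20 = 10.335.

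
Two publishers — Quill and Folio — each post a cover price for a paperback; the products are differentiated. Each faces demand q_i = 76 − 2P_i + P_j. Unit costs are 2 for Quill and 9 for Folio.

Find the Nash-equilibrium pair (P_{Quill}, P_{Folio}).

27.6, 30.4

Quill's profit: π = (P_{Quill} − 2)(76 − 2P_{Quill} + P_{Folio}).
∂π/∂P_{Quill} = 80 − 4P_{Quill} + P_{Folio} = 0 ⇒ P_{Quill} = 20 + 0.25P_{Folio}.
Similarly P_{Folio} = 23.5 + 0.25P_{Quill}.
Plugging P_{Folio} into Quill's best response: P_{Quill} = 20 + 0.25(23.5 + 0.25P_{Quill}) ⇒ 0.9375P_{Quill} = 25.875, so P_{Quill} = 27.6.
Then P_{Folio} = 23.5 + 0.25·27.6 = 30.4.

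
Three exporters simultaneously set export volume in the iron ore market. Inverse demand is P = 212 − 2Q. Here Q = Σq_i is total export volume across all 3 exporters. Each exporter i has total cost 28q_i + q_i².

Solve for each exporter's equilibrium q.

A representative exporter's profit is π_i = q_i(212 − 2Q) − 28q_i − q_i², with Q = q_i + Σ_{j≠i} q_j.
First-order condition: 184 − 6q_i − 2Σ_{j≠i} q_j = 0.
In a symmetric equilibrium every exporter chooses the same q, so Σ_{j≠i} q_j = 2q. The condition becomes 184 − 10q = 0, giving q = 184/10 = 18.4.

18.4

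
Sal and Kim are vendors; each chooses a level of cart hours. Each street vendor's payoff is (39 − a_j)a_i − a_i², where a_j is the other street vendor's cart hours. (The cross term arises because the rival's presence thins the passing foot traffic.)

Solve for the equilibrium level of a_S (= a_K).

13

Sal's payoff is (39 − a_K)a_S − a_S².
∂π/∂a_S = 39 − a_K − 2a_S = 0, so a_S = 19.5 − 0.5a_K.
Setting a_S = a_K in the reaction function: a_S = 19.5 − 0.5a_S, so a_S = 19.5 / 1.5 = 13.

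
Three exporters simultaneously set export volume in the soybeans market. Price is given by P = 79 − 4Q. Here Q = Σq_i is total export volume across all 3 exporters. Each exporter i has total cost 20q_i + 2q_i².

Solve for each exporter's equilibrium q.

2.95

A representative exporter's profit is π_i = q_i(79 − 4Q) − 20q_i − 2q_i², with Q = q_i + Σ_{j≠i} q_j.
First-order condition: 59 − 12q_i − 4Σ_{j≠i} q_j = 0.
In a symmetric equilibrium every exporter chooses the same q, so Σ_{j≠i} q_j = 2q. The condition becomes 59 − 20q = 0, giving q = 59/20 = 2.95.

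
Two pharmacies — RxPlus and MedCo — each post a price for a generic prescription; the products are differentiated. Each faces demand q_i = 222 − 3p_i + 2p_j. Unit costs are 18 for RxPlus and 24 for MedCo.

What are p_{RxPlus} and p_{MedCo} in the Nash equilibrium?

70.125, 72.375

RxPlus's profit: π = (p_{RxPlus} − 18)(222 − 3p_{RxPlus} + 2p_{MedCo}).
∂π/∂p_{RxPlus} = 276 − 6p_{RxPlus} + 2p_{MedCo} = 0 ⇒ p_{RxPlus} = 46 + (1/3)p_{MedCo}.
Similarly p_{MedCo} = 49 + (1/3)p_{RxPlus}.
Solving the two reaction functions simultaneously: (1 − (1/3)(1/3))p_{RxPlus} = 46 + (1/3)·49, so (8/9)p_{RxPlus} = 187/3 and p_{RxPlus} = 70.125.
Then p_{MedCo} = 49 + (1/3)·70.125 = 72.375.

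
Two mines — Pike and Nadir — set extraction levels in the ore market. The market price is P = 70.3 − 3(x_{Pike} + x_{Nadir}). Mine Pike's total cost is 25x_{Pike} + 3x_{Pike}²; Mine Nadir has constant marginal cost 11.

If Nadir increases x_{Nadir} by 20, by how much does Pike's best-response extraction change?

-5

Mine Pike's profit: π = x_{Pike}(70.3 − 3(x_{Pike} + x_{Nadir})) − 25x_{Pike} − 3x_{Pike}².
∂π/∂x_{Pike} = 45.3 − 12x_{Pike} − 3x_{Nadir} = 0, so x_{Pike} = 3.775 − 0.25x_{Nadir}.
The reaction-function slope is −0.25, so a 20-unit rise in x_{Nadir} moves x_{Pike} by −0.25 × 20 = −5. Pike's best response falls — the actions are strategic substitutes.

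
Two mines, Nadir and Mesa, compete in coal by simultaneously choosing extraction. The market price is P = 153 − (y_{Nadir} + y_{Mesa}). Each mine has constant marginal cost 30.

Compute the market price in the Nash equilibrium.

Mine Nadir's profit: π = y_{Nadir}(153 − (y_{Nadir} + y_{Mesa})) − 30y_{Nadir}.
∂π/∂y_{Nadir} = 123 − 2y_{Nadir} − y_{Mesa} = 0, so y_{Nadir} = 61.5 − 0.5y_{Mesa}.
The game is symmetric, so in equilibrium y_{Mesa} = y_{Nadir}: the reaction function gives 1.5y_{Nadir} = 61.5, hence y_{Nadir} = 41.
Equilibrium price: P = 153 − 82 = 71.

71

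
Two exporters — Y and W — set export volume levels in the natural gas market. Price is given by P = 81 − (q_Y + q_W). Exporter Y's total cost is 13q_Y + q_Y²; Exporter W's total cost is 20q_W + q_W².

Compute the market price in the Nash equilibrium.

55.2

Exporter Y's profit: π = q_Y(81 − (q_Y + q_W)) − 13q_Y − q_Y².
∂π/∂q_Y = 68 − 4q_Y − q_W = 0, so q_Y = 17 − 0.25q_W.
By the same steps for W: q_W = 15.25 − 0.25q_Y.
Plugging q_W into Y's best response: q_Y = 17 − 0.25(15.25 − 0.25q_Y) ⇒ 0.9375q_Y = 13.1875, so q_Y = 211/15.
Then q_W = 15.25 − 0.25·(211/15) = 176/15.
Equilibrium price: P = 81 − 25.8 = 55.2.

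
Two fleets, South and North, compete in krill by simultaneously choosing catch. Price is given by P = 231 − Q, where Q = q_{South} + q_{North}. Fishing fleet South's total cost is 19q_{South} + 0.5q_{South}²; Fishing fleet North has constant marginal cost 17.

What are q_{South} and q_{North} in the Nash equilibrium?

Fishing fleet South's profit: π = q_{South}(231 − (q_{South} + q_{North})) − 19q_{South} − 0.5q_{South}².
∂π/∂q_{South} = 212 − 3q_{South} − q_{North} = 0, so q_{South} = 212/3 − (1/3)q_{North}.
For North: ∂π/∂q_{North} = 214 − 2q_{North} − q_{South} = 0 ⇒ q_{North} = 107 − 0.5q_{South}.
Solving the two reaction functions simultaneously: (1 − (−1/3)(−0.5))q_{South} = 212/3 − (1/3)·107, so (5/6)q_{South} = 35 and q_{South} = 42.
Then q_{North} = 107 − 0.5·42 = 86.

42, 86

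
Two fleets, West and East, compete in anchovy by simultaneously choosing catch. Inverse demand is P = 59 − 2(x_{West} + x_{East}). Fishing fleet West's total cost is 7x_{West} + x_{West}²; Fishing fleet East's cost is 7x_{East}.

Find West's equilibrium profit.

81.12

Fishing fleet West's profit: π = x_{West}(59 − 2(x_{West} + x_{East})) − 7x_{West} − x_{West}².
∂π/∂x_{West} = 52 − 6x_{West} − 2x_{East} = 0, so x_{West} = 26/3 − (1/3)x_{East}.
For East: ∂π/∂x_{East} = 52 − 4x_{East} − 2x_{West} = 0 ⇒ x_{East} = 13 − 0.5x_{West}.
Solving the two reaction functions simultaneously: (1 − (−1/3)(−0.5))x_{West} = 26/3 − (1/3)·13, so (5/6)x_{West} = 13/3 and x_{West} = 5.2.
Then x_{East} = 13 − 0.5·5.2 = 10.4.
Price P = 59 − 2·15.6 = 27.8.
West's profit: (27.8 − 7)·5.2 − (5.2)² = 81.12.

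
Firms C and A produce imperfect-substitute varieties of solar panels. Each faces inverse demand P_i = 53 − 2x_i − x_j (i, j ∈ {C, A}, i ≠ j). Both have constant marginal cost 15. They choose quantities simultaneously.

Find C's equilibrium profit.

115.52

Firm C's profit: π = x_C(53 − 2x_C − x_A) − 15x_C.
∂π/∂x_C = 38 − 4x_C − x_A = 0 ⇒ x_C = 9.5 − 0.25x_A.
Setting x_C = x_A in the reaction function: x_C = 9.5 − 0.25x_C, so x_C = 9.5 / 1.25 = 7.6.
P_C = 53 − 2·7.6 − 7.6 = 30.2.
Profit = (30.2 − 15)·7.6 = 115.52.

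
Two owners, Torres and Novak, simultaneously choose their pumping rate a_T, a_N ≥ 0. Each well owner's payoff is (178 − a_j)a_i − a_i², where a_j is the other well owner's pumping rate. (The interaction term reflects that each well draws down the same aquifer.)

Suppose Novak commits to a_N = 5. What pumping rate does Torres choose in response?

Torres's payoff is (178 − a_N)a_T − a_T².
∂π/∂a_T = 178 − a_N − 2a_T = 0, so a_T = 89 − 0.5a_N.
At a_N = 5: a_T = 89 − 0.5·5 = 86.5.

86.5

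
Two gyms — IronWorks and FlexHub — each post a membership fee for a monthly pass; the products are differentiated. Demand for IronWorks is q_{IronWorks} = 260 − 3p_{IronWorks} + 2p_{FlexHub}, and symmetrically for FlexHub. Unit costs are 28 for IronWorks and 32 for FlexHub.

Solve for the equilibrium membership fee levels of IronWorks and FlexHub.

IronWorks's profit: π = (p_{IronWorks} − 28)(260 − 3p_{IronWorks} + 2p_{FlexHub}).
∂π/∂p_{IronWorks} = 344 − 6p_{IronWorks} + 2p_{FlexHub} = 0 ⇒ p_{IronWorks} = 172/3 + (1/3)p_{FlexHub}.
Similarly p_{FlexHub} = 178/3 + (1/3)p_{IronWorks}.
Substituting the second reaction function into the first: p_{IronWorks} = 172/3 + (1/3)(178/3 + (1/3)p_{IronWorks}), which gives (8/9)p_{IronWorks} = 694/9 ⇒ p_{IronWorks} = 86.75.
Then p_{FlexHub} = 178/3 + (1/3)·86.75 = 88.25.

86.75, 88.25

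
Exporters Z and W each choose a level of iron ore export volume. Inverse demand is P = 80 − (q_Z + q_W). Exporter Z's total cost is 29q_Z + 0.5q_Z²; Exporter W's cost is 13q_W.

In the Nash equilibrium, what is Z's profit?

Exporter Z's profit: π = q_Z(80 − (q_Z + q_W)) − 29q_Z − 0.5q_Z².
∂π/∂q_Z = 51 − 3q_Z − q_W = 0, so q_Z = 17 − (1/3)q_W.
For W: ∂π/∂q_W = 67 − 2q_W − q_Z = 0 ⇒ q_W = 33.5 − 0.5q_Z.
Substituting the second reaction function into the first: q_Z = 17 − (1/3)(33.5 − 0.5q_Z), which gives (5/6)q_Z = 35/6 ⇒ q_Z = 7.
Then q_W = 33.5 − 0.5·7 = 30.
Price P = 80 − 37 = 43.
Z's profit: (43 − 29)·7 − 0.5(7)² = 73.5.

73.5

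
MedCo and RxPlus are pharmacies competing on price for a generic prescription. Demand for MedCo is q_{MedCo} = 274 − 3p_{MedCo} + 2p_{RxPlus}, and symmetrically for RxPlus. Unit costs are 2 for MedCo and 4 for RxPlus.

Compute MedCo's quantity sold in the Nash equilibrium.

205.125

MedCo's profit: π = (p_{MedCo} − 2)(274 − 3p_{MedCo} + 2p_{RxPlus}).
∂π/∂p_{MedCo} = 280 − 6p_{MedCo} + 2p_{RxPlus} = 0 ⇒ p_{MedCo} = 140/3 + (1/3)p_{RxPlus}.
Similarly p_{RxPlus} = 143/3 + (1/3)p_{MedCo}.
Plugging p_{RxPlus} into MedCo's best response: p_{MedCo} = 140/3 + (1/3)(143/3 + (1/3)p_{MedCo}) ⇒ (8/9)p_{MedCo} = 563/9, so p_{MedCo} = 70.375.
Then p_{RxPlus} = 143/3 + (1/3)·70.375 = 71.125.
q_{MedCo} = 274 − 3·70.375 + 2·71.125 = 205.125.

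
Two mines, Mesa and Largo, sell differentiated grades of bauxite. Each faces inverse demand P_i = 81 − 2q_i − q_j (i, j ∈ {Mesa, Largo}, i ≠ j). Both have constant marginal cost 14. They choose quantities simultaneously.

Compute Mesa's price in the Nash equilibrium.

40.8

Mine Mesa's profit: π = q_{Mesa}(81 − 2q_{Mesa} − q_{Largo}) − 14q_{Mesa}.
∂π/∂q_{Mesa} = 67 − 4q_{Mesa} − q_{Largo} = 0 ⇒ q_{Mesa} = 16.75 − 0.25q_{Largo}.
By symmetry q_{Largo} = q_{Mesa}; substituting into the reaction function, 1.25q_{Mesa} = 16.75 and q_{Mesa} = 13.4.
P_{Mesa} = 81 − 2·13.4 − 13.4 = 40.8.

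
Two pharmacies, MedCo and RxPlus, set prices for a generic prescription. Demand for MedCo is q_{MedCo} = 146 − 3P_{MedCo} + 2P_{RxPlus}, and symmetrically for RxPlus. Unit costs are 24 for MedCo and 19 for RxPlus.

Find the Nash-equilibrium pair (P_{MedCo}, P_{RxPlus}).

MedCo's profit: π = (P_{MedCo} − 24)(146 − 3P_{MedCo} + 2P_{RxPlus}).
∂π/∂P_{MedCo} = 218 − 6P_{MedCo} + 2P_{RxPlus} = 0 ⇒ P_{MedCo} = 109/3 + (1/3)P_{RxPlus}.
Similarly P_{RxPlus} = 203/6 + (1/3)P_{MedCo}.
Solving the two reaction functions simultaneously: (1 − (1/3)(1/3))P_{MedCo} = 109/3 + (1/3)·(203/6), so (8/9)P_{MedCo} = 857/18 and P_{MedCo} = 53.5625.
Then P_{RxPlus} = 203/6 + (1/3)·53.5625 = 51.6875.

53.5625, 51.6875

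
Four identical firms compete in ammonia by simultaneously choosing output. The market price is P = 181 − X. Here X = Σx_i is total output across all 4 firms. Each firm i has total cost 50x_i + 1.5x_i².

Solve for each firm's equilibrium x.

16.375

A representative firm's profit is π_i = x_i(181 − X) − 50x_i − 1.5x_i², with X = x_i + Σ_{j≠i} x_j.
First-order condition: 131 − 5x_i − Σ_{j≠i} x_j = 0.
Imposing symmetry (x_j = x for all j) turns Σ_{j≠i} x_j into 3x, so 131 = 8x and x = 16.375.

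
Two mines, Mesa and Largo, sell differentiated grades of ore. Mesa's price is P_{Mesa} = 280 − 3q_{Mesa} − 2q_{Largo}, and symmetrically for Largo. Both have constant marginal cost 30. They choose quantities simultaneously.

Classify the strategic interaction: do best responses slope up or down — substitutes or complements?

Mine Mesa's profit: π = q_{Mesa}(280 − 3q_{Mesa} − 2q_{Largo}) − 30q_{Mesa}.
∂π/∂q_{Mesa} = 250 − 6q_{Mesa} − 2q_{Largo} = 0 ⇒ q_{Mesa} = 125/3 − (1/3)q_{Largo}.
The best-response slope dq_{Mesa}/dq_{Largo} = −1/3 < 0: the reaction function is downward-sloping, so the choices are strategic substitutes.

strategic substitutes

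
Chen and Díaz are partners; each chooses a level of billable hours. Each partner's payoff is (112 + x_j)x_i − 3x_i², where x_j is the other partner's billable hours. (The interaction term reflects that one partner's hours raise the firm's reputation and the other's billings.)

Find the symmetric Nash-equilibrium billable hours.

22.4

Chen's payoff is (112 + x_D)x_C − 3x_C².
∂π/∂x_C = 112 + x_D − 6x_C = 0, so x_C = 56/3 + (1/6)x_D.
By symmetry x_D = x_C; substituting into the reaction function, (5/6)x_C = 56/3 and x_C = 22.4.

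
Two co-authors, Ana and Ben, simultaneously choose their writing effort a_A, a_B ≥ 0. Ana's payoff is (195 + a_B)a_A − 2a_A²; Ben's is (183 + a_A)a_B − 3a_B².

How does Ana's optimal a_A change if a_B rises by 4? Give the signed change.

Expanding Ana's payoff: 195a_A + a_Ba_A − 2a_A².
∂π/∂a_A = 195 + a_B − 4a_A = 0, so a_A = 48.75 + 0.25a_B.
The reaction-function slope is 0.25, so a 4-unit rise in a_B moves a_A by 0.25 × 4 = 1. Ana's best response rises — the actions are strategic complements.

1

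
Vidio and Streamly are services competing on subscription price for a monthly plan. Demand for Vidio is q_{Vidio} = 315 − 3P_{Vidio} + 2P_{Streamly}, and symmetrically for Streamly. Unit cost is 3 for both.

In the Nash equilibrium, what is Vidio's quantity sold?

Vidio's profit: π = (P_{Vidio} − 3)(315 − 3P_{Vidio} + 2P_{Streamly}).
∂π/∂P_{Vidio} = 324 − 6P_{Vidio} + 2P_{Streamly} = 0 ⇒ P_{Vidio} = 54 + (1/3)P_{Streamly}.
By symmetry P_{Streamly} = P_{Vidio}; substituting into the reaction function, (2/3)P_{Vidio} = 54 and P_{Vidio} = 81.
q_{Vidio} = 315 − 3·81 + 2·81 = 234.

234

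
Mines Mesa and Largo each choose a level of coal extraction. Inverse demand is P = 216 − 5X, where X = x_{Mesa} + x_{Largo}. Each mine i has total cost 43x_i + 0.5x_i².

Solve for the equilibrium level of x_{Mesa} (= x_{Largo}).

10.8125

Mine Mesa's profit: π = x_{Mesa}(216 − 5(x_{Mesa} + x_{Largo})) − 43x_{Mesa} − 0.5x_{Mesa}².
∂π/∂x_{Mesa} = 173 − 11x_{Mesa} − 5x_{Largo} = 0, so x_{Mesa} = 173/11 − (5/11)x_{Largo}.
The game is symmetric, so in equilibrium x_{Largo} = x_{Mesa}: the reaction function gives (16/11)x_{Mesa} = 173/11, hence x_{Mesa} = 10.8125.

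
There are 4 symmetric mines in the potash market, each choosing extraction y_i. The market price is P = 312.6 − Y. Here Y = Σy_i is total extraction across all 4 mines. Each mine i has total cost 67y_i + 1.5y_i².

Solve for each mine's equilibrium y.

30.7

A representative mine's profit is π_i = y_i(312.6 − Y) − 67y_i − 1.5y_i², with Y = y_i + Σ_{j≠i} y_j.
First-order condition: 245.6 − 5y_i − Σ_{j≠i} y_j = 0.
In a symmetric equilibrium every mine chooses the same y, so Σ_{j≠i} y_j = 3y. The condition becomes 245.6 − 8y = 0, giving y = 245.6/8 = 30.7.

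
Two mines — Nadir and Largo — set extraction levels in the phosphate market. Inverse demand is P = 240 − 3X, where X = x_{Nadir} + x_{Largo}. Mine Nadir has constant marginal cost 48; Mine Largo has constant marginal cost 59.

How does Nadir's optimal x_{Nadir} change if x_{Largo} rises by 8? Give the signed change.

Mine Nadir's profit: π = x_{Nadir}(240 − 3(x_{Nadir} + x_{Largo})) − 48x_{Nadir}.
∂π/∂x_{Nadir} = 192 − 6x_{Nadir} − 3x_{Largo} = 0, so x_{Nadir} = 32 − 0.5x_{Largo}.
The reaction-function slope is −0.5, so an 8-unit rise in x_{Largo} moves x_{Nadir} by −0.5 × 8 = −4. Nadir's best response falls — the actions are strategic substitutes.

-4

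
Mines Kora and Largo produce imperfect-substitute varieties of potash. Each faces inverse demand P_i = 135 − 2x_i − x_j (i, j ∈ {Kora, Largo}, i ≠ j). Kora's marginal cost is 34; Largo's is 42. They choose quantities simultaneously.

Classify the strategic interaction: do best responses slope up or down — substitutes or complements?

Mine Kora's profit: π = x_{Kora}(135 − 2x_{Kora} − x_{Largo}) − 34x_{Kora}.
∂π/∂x_{Kora} = 101 − 4x_{Kora} − x_{Largo} = 0 ⇒ x_{Kora} = 25.25 − 0.25x_{Largo}.
The best-response slope dx_{Kora}/dx_{Largo} = −0.25 < 0: the reaction function is downward-sloping, so the choices are strategic substitutes.

strategic substitutes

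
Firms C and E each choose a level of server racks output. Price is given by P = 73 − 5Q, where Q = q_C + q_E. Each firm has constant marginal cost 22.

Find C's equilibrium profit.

Firm C's profit: π = q_C(73 − 5(q_C + q_E)) − 22q_C.
∂π/∂q_C = 51 − 10q_C − 5q_E = 0, so q_C = 5.1 − 0.5q_E.
By symmetry q_E = q_C; substituting into the reaction function, 1.5q_C = 5.1 and q_C = 3.4.
Price P = 73 − 5·6.8 = 39.
C's profit: (39 − 22)·3.4 = 57.8.

57.8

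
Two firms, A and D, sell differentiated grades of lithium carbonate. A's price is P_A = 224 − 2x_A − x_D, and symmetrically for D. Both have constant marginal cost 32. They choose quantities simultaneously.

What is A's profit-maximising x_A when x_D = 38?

Firm A's profit: π = x_A(224 − 2x_A − x_D) − 32x_A.
∂π/∂x_A = 192 − 4x_A − x_D = 0 ⇒ x_A = 48 − 0.25x_D.
At x_D = 38: x_A = 48 − 0.25·38 = 38.5.

38.5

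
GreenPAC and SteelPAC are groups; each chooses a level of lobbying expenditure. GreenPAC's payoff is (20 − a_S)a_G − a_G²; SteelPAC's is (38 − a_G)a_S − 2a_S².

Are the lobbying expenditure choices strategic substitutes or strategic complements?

strategic substitutes

Expanding GreenPAC's payoff: 20a_G − a_Sa_G − a_G².
∂π/∂a_G = 20 − a_S − 2a_G = 0, so a_G = 10 − 0.5a_S.
The best-response slope da_G/da_S = −0.5 < 0: the reaction function is downward-sloping, so the choices are strategic substitutes.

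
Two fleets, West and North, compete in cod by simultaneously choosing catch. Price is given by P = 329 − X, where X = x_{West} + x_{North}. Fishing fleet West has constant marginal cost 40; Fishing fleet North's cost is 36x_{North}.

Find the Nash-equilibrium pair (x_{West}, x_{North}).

95, 99

Fishing fleet West's profit: π = x_{West}(329 − (x_{West} + x_{North})) − 40x_{West}.
∂π/∂x_{West} = 289 − 2x_{West} − x_{North} = 0, so x_{West} = 144.5 − 0.5x_{North}.
By the same steps for North: x_{North} = 146.5 − 0.5x_{West}.
Solving the two reaction functions simultaneously: (1 − (−0.5)(−0.5))x_{West} = 144.5 − 0.5·146.5, so 0.75x_{West} = 71.25 and x_{West} = 95.
Then x_{North} = 146.5 − 0.5·95 = 99.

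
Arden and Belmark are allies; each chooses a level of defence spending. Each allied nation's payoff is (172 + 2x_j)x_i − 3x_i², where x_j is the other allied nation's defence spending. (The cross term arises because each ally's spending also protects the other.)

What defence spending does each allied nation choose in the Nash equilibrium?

43

Arden's payoff is (172 + 2x_B)x_A − 3x_A².
∂π/∂x_A = 172 + 2x_B − 6x_A = 0, so x_A = 86/3 + (1/3)x_B.
By symmetry x_B = x_A; substituting into the reaction function, (2/3)x_A = 86/3 and x_A = 43.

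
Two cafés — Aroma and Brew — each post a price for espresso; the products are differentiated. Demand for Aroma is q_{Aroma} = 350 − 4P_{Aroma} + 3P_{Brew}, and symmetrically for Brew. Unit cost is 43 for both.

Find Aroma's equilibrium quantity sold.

245.6

Aroma's profit: π = (P_{Aroma} − 43)(350 − 4P_{Aroma} + 3P_{Brew}).
∂π/∂P_{Aroma} = 522 − 8P_{Aroma} + 3P_{Brew} = 0 ⇒ P_{Aroma} = 65.25 + 0.375P_{Brew}.
Setting P_{Aroma} = P_{Brew} in the reaction function: P_{Aroma} = 65.25 + 0.375P_{Aroma}, so P_{Aroma} = 65.25 / 0.625 = 104.4.
q_{Aroma} = 350 − 4·104.4 + 3·104.4 = 245.6.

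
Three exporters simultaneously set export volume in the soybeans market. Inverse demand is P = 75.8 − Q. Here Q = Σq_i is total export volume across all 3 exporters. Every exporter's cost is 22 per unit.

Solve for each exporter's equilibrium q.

A representative exporter's profit is π_i = q_i(75.8 − Q) − 22q_i, with Q = q_i + Σ_{j≠i} q_j.
First-order condition: 53.8 − 2q_i − Σ_{j≠i} q_j = 0.
Imposing symmetry (q_j = q for all j) turns Σ_{j≠i} q_j into 2q, so 53.8 = 4q and q = 13.45.

13.45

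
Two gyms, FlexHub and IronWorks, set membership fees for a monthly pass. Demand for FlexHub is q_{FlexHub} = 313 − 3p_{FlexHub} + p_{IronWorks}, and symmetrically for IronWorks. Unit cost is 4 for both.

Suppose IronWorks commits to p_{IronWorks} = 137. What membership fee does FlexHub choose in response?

FlexHub's profit: π = (p_{FlexHub} − 4)(313 − 3p_{FlexHub} + p_{IronWorks}).
∂π/∂p_{FlexHub} = 325 − 6p_{FlexHub} + p_{IronWorks} = 0 ⇒ p_{FlexHub} = 325/6 + (1/6)p_{IronWorks}.
At p_{IronWorks} = 137: p_{FlexHub} = 325/6 + (1/6)·137 = 77.

77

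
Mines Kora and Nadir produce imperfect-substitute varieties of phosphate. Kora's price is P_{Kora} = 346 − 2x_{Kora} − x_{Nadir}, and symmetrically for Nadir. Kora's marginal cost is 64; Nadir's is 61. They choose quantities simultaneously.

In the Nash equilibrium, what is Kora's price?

176.4

Mine Kora's profit: π = x_{Kora}(346 − 2x_{Kora} − x_{Nadir}) − 64x_{Kora}.
∂π/∂x_{Kora} = 282 − 4x_{Kora} − x_{Nadir} = 0 ⇒ x_{Kora} = 70.5 − 0.25x_{Nadir}.
Similarly x_{Nadir} = 71.25 − 0.25x_{Kora}.
Substituting the second reaction function into the first: x_{Kora} = 70.5 − 0.25(71.25 − 0.25x_{Kora}), which gives 0.9375x_{Kora} = 52.6875 ⇒ x_{Kora} = 56.2.
Then x_{Nadir} = 71.25 − 0.25·56.2 = 57.2.
P_{Kora} = 346 − 2·56.2 − 57.2 = 176.4.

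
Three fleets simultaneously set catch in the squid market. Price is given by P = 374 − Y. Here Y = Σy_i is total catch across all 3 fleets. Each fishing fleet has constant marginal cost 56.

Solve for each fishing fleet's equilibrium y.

79.5

A representative fishing fleet's profit is π_i = y_i(374 − Y) − 56y_i, with Y = y_i + Σ_{j≠i} y_j.
First-order condition: 318 − 2y_i − Σ_{j≠i} y_j = 0.
With identical fishing fleets, set every y_j = y: then 318 − 2y − 2y = 0, i.e. y = 318/4 = 79.5.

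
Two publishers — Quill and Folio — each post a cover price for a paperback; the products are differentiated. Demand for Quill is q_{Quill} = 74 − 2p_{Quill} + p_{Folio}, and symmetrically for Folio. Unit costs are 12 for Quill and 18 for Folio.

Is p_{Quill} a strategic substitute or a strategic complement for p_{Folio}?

strategic complements

Quill's profit: π = (p_{Quill} − 12)(74 − 2p_{Quill} + p_{Folio}).
∂π/∂p_{Quill} = 98 − 4p_{Quill} + p_{Folio} = 0 ⇒ p_{Quill} = 24.5 + 0.25p_{Folio}.
The best-response slope dp_{Quill}/dp_{Folio} = 0.25 > 0: the reaction function is upward-sloping, so the choices are strategic complements.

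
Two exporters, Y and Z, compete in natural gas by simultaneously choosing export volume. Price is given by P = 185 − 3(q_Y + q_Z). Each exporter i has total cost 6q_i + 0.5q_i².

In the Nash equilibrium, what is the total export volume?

Exporter Y's profit: π = q_Y(185 − 3(q_Y + q_Z)) − 6q_Y − 0.5q_Y².
∂π/∂q_Y = 179 − 7q_Y − 3q_Z = 0, so q_Y = 179/7 − (3/7)q_Z.
Setting q_Y = q_Z in the reaction function: q_Y = 179/7 − (3/7)q_Y, so q_Y = (179/7) / (10/7) = 17.9.
Total export volume: 17.9 + 17.9 = 35.8.

35.8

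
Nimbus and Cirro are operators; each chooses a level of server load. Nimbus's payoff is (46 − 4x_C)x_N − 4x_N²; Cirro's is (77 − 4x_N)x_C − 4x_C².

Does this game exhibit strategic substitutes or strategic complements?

strategic substitutes

Expanding Nimbus's payoff: 46x_N − 4x_Cx_N − 4x_N².
∂π/∂x_N = 46 − 4x_C − 8x_N = 0, so x_N = 5.75 − 0.5x_C.
The best-response slope dx_N/dx_C = −0.5 < 0: the reaction function is downward-sloping, so the choices are strategic substitutes.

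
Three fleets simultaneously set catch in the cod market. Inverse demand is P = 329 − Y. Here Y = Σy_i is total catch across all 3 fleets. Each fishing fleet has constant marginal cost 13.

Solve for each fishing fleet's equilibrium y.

79

A representative fishing fleet's profit is π_i = y_i(329 − Y) − 13y_i, with Y = y_i + Σ_{j≠i} y_j.
First-order condition: 316 − 2y_i − Σ_{j≠i} y_j = 0.
Imposing symmetry (y_j = y for all j) turns Σ_{j≠i} y_j into 2y, so 316 = 4y and y = 79.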